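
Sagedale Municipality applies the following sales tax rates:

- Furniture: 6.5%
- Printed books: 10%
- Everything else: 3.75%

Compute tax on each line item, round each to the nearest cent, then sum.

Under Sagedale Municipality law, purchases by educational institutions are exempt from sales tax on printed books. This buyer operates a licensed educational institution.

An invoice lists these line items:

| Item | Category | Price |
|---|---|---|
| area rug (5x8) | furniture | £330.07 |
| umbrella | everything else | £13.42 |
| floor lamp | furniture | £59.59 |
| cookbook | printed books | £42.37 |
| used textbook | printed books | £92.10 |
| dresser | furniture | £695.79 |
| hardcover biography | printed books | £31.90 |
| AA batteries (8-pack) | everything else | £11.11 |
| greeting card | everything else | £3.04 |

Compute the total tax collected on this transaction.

£71.58

Area rug (5x8) £330.07: furniture → 6.5% → £21.45
Umbrella £13.42: everything else → 3.75% → £0.50
Floor lamp £59.59: furniture → 6.5% → £3.87
Cookbook £42.37: printed books, buyer-exempt → 0% → £0.00
Used textbook £92.10: printed books, buyer-exempt → 0% → £0.00
Dresser £695.79: furniture → 6.5% → £45.23
Hardcover biography £31.90: printed books, buyer-exempt → 0% → £0.00
AA batteries (8-pack) £11.11: everything else → 3.75% → £0.42
Greeting card £3.04: everything else → 3.75% → £0.11
Total tax = £21.45 + £0.50 + £3.87 + £45.23 + £0.42 + £0.11 = £71.58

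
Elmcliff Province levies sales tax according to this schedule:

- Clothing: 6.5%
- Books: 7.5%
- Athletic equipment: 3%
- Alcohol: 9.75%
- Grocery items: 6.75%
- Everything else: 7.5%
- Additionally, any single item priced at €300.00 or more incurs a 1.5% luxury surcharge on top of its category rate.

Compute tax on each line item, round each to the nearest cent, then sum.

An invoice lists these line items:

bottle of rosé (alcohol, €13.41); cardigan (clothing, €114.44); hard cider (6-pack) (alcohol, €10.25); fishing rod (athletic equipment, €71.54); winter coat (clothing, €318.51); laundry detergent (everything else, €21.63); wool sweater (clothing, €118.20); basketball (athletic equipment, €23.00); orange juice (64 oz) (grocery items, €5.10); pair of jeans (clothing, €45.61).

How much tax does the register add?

Bottle of rosé €13.41: alcohol → 9.75% → €1.31
Cardigan €114.44: clothing → 6.5% → €7.44
Hard cider (6-pack) €10.25: alcohol → 9.75% → €1.00
Fishing rod €71.54: athletic equipment → 3% → €2.15
Winter coat €318.51: clothing → 6.5% + 1.5% surcharge = 8% → €25.48
Laundry detergent €21.63: everything else → 7.5% → €1.62
Wool sweater €118.20: clothing → 6.5% → €7.68
Basketball €23.00: athletic equipment → 3% → €0.69
Orange juice (64 oz) €5.10: grocery items → 6.75% → €0.34
Pair of jeans €45.61: clothing → 6.5% → €2.96
Total tax = €1.31 + €7.44 + €1.00 + €2.15 + €25.48 + €1.62 + €7.68 + €0.69 + €0.34 + €2.96 = €50.67

€50.67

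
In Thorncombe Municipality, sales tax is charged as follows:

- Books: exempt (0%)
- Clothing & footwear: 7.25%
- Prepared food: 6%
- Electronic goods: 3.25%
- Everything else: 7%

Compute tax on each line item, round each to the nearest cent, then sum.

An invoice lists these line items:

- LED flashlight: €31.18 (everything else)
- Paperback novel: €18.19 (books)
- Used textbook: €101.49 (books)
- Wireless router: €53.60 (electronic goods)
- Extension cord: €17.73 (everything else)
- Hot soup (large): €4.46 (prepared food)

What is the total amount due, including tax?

€232.08

LED flashlight €31.18: everything else → 7% → €2.18
Paperback novel €18.19: books → 0% → €0.00
Used textbook €101.49: books → 0% → €0.00
Wireless router €53.60: electronic goods → 3.25% → €1.74
Extension cord €17.73: everything else → 7% → €1.24
Hot soup (large) €4.46: prepared food → 6% → €0.27
Subtotal = €226.65; tax = €5.43; total due = €232.08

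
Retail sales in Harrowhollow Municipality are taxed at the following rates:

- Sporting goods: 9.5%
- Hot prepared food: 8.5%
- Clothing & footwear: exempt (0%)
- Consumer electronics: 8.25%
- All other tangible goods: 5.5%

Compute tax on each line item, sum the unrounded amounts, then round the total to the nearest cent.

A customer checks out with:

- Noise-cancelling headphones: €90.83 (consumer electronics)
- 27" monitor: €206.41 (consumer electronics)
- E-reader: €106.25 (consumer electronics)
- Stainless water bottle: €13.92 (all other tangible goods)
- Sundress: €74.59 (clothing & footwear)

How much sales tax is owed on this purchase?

Noise-cancelling headphones €90.83: consumer electronics → 8.25% → €7.493475
27" monitor €206.41: consumer electronics → 8.25% → €17.028825
E-reader €106.25: consumer electronics → 8.25% → €8.765625
Stainless water bottle €13.92: all other tangible goods → 5.5% → €0.7656
Sundress €74.59: clothing & footwear → 0% → €0.00
Unrounded tax sum = €34.053525 → €34.05

€34.05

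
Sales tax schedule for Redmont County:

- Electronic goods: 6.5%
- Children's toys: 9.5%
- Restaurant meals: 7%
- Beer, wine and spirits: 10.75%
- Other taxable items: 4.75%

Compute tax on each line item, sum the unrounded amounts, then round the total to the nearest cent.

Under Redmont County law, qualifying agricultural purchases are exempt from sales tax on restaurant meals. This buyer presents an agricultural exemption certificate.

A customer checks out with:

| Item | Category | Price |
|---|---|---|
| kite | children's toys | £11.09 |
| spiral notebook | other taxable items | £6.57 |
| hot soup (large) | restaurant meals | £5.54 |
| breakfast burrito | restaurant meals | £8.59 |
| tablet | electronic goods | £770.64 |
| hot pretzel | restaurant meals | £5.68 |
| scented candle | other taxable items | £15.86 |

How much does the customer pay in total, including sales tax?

Kite £11.09: children's toys → 9.5% → £1.05355
Spiral notebook £6.57: other taxable items → 4.75% → £0.312075
Hot soup (large) £5.54: restaurant meals, buyer-exempt → 0% → £0.00
Breakfast burrito £8.59: restaurant meals, buyer-exempt → 0% → £0.00
Tablet £770.64: electronic goods → 6.5% → £50.0916
Hot pretzel £5.68: restaurant meals, buyer-exempt → 0% → £0.00
Scented candle £15.86: other taxable items → 4.75% → £0.75335
Subtotal = £823.97; unrounded tax = £52.210575 → £52.21; total due = £876.18

£876.18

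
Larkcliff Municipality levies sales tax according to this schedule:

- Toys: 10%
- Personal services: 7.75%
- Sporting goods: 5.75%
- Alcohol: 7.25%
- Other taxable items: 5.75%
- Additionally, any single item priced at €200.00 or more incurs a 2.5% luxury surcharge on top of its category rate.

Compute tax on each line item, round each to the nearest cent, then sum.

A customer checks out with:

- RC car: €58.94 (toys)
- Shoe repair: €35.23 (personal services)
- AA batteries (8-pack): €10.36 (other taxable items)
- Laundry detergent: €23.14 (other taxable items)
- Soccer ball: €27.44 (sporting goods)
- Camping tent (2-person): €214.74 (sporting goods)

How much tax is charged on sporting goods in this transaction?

Soccer ball €27.44: sporting goods → 5.75% → €1.58
Camping tent (2-person) €214.74: sporting goods → 5.75% + 2.5% surcharge = 8.25% → €17.72
Tax on sporting goods = €1.58 + €17.72 = €19.30

€19.30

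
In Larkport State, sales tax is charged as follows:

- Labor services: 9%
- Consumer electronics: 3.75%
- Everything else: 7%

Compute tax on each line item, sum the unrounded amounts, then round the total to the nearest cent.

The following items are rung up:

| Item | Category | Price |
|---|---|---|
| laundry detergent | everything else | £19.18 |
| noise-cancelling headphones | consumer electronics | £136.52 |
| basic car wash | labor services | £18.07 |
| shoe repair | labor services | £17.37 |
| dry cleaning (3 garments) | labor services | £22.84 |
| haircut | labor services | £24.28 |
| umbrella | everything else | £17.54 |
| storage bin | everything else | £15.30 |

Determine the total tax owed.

Laundry detergent £19.18: everything else → 7% → £1.3426
Noise-cancelling headphones £136.52: consumer electronics → 3.75% → £5.1195
Basic car wash £18.07: labor services → 9% → £1.6263
Shoe repair £17.37: labor services → 9% → £1.5633
Dry cleaning (3 garments) £22.84: labor services → 9% → £2.0556
Haircut £24.28: labor services → 9% → £2.1852
Umbrella £17.54: everything else → 7% → £1.2278
Storage bin £15.30: everything else → 7% → £1.071
Unrounded tax sum = £16.1913 → £16.19

£16.19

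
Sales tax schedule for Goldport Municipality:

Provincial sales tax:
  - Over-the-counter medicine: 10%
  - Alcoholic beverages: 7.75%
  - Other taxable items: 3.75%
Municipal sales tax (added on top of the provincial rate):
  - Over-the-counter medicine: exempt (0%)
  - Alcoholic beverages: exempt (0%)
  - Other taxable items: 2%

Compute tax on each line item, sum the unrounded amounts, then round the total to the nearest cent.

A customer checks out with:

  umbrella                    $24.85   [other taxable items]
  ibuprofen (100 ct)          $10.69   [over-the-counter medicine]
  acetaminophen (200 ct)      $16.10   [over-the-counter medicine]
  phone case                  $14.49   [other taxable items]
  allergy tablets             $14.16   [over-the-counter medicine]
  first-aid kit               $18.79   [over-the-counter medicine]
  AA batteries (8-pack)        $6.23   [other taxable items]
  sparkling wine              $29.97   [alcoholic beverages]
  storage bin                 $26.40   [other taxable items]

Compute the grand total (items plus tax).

Umbrella $24.85: other taxable items → 3.75% + 2% municipal = 5.75% → $1.428875
Ibuprofen (100 ct) $10.69: over-the-counter medicine → 10% + 0% municipal = 10% → $1.069
Acetaminophen (200 ct) $16.10: over-the-counter medicine → 10% + 0% municipal = 10% → $1.61
Phone case $14.49: other taxable items → 3.75% + 2% municipal = 5.75% → $0.833175
Allergy tablets $14.16: over-the-counter medicine → 10% + 0% municipal = 10% → $1.416
First-aid kit $18.79: over-the-counter medicine → 10% + 0% municipal = 10% → $1.879
AA batteries (8-pack) $6.23: other taxable items → 3.75% + 2% municipal = 5.75% → $0.358225
Sparkling wine $29.97: alcoholic beverages → 7.75% + 0% municipal = 7.75% → $2.322675
Storage bin $26.40: other taxable items → 3.75% + 2% municipal = 5.75% → $1.518
Subtotal = $161.68; unrounded tax = $12.43495 → $12.43; total due = $174.11

$174.11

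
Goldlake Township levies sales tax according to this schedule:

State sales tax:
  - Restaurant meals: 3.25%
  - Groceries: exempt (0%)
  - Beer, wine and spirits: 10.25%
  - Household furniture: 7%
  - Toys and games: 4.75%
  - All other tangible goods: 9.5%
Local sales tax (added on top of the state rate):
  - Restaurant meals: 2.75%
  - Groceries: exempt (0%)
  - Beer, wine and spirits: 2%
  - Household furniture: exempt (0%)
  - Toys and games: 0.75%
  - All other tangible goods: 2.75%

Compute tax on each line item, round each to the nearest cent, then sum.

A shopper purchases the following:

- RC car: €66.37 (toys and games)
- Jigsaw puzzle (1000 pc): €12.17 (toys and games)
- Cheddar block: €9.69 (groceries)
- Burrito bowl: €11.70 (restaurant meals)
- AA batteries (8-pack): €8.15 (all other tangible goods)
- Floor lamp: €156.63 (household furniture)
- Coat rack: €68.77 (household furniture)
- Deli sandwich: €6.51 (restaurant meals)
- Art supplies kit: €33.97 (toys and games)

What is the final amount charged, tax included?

€398.01

RC car €66.37: toys and games → 4.75% + 0.75% local = 5.5% → €3.65
Jigsaw puzzle (1000 pc) €12.17: toys and games → 4.75% + 0.75% local = 5.5% → €0.67
Cheddar block €9.69: groceries → 0% + 0% local = 0% → €0.00
Burrito bowl €11.70: restaurant meals → 3.25% + 2.75% local = 6% → €0.70
AA batteries (8-pack) €8.15: all other tangible goods → 9.5% + 2.75% local = 12.25% → €1.00
Floor lamp €156.63: household furniture → 7% + 0% local = 7% → €10.96
Coat rack €68.77: household furniture → 7% + 0% local = 7% → €4.81
Deli sandwich €6.51: restaurant meals → 3.25% + 2.75% local = 6% → €0.39
Art supplies kit €33.97: toys and games → 4.75% + 0.75% local = 5.5% → €1.87
Subtotal = €373.96; tax = €24.05; total due = €398.01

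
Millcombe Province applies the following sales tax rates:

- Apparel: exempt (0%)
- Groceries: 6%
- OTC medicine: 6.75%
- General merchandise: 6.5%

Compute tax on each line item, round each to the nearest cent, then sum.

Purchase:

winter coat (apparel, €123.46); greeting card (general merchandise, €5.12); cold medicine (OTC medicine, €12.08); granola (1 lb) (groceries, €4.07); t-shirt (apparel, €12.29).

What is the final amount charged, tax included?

€158.41

Winter coat €123.46: apparel → 0% → €0.00
Greeting card €5.12: general merchandise → 6.5% → €0.33
Cold medicine €12.08: OTC medicine → 6.75% → €0.82
Granola (1 lb) €4.07: groceries → 6% → €0.24
T-shirt €12.29: apparel → 0% → €0.00
Subtotal = €157.02; tax = €1.39; total due = €158.41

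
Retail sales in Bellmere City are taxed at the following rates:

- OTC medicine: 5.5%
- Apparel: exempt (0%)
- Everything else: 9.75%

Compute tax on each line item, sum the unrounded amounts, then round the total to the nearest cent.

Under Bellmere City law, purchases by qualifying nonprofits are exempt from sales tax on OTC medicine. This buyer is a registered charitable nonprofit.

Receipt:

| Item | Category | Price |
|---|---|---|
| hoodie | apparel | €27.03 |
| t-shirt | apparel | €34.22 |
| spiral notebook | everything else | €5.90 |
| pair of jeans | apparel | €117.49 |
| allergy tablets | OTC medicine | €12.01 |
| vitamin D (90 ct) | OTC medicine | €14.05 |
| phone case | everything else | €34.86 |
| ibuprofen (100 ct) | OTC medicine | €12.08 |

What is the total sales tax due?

Hoodie €27.03: apparel → 0% → €0.00
T-shirt €34.22: apparel → 0% → €0.00
Spiral notebook €5.90: everything else → 9.75% → €0.57525
Pair of jeans €117.49: apparel → 0% → €0.00
Allergy tablets €12.01: OTC medicine, buyer-exempt → 0% → €0.00
Vitamin D (90 ct) €14.05: OTC medicine, buyer-exempt → 0% → €0.00
Phone case €34.86: everything else → 9.75% → €3.39885
Ibuprofen (100 ct) €12.08: OTC medicine, buyer-exempt → 0% → €0.00
Unrounded tax sum = €3.9741 → €3.97

€3.97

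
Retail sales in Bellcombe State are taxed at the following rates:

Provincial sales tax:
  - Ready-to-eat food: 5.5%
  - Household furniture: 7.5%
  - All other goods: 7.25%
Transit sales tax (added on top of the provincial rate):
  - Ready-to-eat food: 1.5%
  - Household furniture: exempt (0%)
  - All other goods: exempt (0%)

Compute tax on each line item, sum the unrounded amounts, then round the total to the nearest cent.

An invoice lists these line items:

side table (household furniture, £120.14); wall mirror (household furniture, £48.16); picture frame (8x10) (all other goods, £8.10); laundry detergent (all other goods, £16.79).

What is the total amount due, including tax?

£207.62

Side table £120.14: household furniture → 7.5% + 0% transit = 7.5% → £9.0105
Wall mirror £48.16: household furniture → 7.5% + 0% transit = 7.5% → £3.612
Picture frame (8x10) £8.10: all other goods → 7.25% + 0% transit = 7.25% → £0.58725
Laundry detergent £16.79: all other goods → 7.25% + 0% transit = 7.25% → £1.217275
Subtotal = £193.19; unrounded tax = £14.427025 → £14.43; total due = £207.62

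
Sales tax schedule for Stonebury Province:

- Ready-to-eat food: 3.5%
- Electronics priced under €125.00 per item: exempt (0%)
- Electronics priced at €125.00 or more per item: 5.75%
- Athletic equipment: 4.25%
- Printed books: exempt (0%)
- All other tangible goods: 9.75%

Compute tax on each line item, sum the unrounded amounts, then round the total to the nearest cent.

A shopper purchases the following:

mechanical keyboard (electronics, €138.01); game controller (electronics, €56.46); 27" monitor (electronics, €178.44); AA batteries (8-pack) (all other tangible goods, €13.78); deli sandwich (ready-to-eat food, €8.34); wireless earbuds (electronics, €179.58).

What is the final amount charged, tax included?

Mechanical keyboard €138.01: electronics, €125.00 or more → 5.75% → €7.935575
Game controller €56.46: electronics, under €125.00 → 0% → €0.00
27" monitor €178.44: electronics, €125.00 or more → 5.75% → €10.2603
AA batteries (8-pack) €13.78: all other tangible goods → 9.75% → €1.34355
Deli sandwich €8.34: ready-to-eat food → 3.5% → €0.2919
Wireless earbuds €179.58: electronics, €125.00 or more → 5.75% → €10.32585
Subtotal = €574.61; unrounded tax = €30.157175 → €30.16; total due = €604.77

€604.77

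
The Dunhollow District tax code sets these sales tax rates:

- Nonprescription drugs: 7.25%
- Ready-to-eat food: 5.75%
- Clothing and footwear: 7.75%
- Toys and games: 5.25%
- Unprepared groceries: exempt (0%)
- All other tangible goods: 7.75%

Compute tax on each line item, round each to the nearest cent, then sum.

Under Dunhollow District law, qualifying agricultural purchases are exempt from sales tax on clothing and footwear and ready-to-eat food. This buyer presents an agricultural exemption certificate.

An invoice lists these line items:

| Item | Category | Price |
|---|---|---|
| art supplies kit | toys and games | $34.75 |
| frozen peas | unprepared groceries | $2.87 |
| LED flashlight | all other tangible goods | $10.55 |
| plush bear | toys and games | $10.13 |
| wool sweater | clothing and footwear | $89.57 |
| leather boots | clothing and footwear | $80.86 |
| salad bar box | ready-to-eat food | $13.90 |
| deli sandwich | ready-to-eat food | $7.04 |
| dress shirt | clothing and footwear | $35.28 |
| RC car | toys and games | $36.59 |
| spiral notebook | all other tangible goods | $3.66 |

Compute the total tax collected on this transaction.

$5.37

Art supplies kit $34.75: toys and games → 5.25% → $1.82
Frozen peas $2.87: unprepared groceries → 0% → $0.00
LED flashlight $10.55: all other tangible goods → 7.75% → $0.82
Plush bear $10.13: toys and games → 5.25% → $0.53
Wool sweater $89.57: clothing and footwear, buyer-exempt → 0% → $0.00
Leather boots $80.86: clothing and footwear, buyer-exempt → 0% → $0.00
Salad bar box $13.90: ready-to-eat food, buyer-exempt → 0% → $0.00
Deli sandwich $7.04: ready-to-eat food, buyer-exempt → 0% → $0.00
Dress shirt $35.28: clothing and footwear, buyer-exempt → 0% → $0.00
RC car $36.59: toys and games → 5.25% → $1.92
Spiral notebook $3.66: all other tangible goods → 7.75% → $0.28
Total tax = $1.82 + $0.82 + $0.53 + $1.92 + $0.28 = $5.37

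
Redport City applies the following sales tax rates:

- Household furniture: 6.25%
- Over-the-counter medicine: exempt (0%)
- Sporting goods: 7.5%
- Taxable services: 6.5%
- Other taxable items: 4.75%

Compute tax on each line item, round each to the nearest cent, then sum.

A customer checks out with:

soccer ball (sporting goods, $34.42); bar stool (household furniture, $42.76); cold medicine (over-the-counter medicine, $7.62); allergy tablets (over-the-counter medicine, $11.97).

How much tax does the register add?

Soccer ball $34.42: sporting goods → 7.5% → $2.58
Bar stool $42.76: household furniture → 6.25% → $2.67
Cold medicine $7.62: over-the-counter medicine → 0% → $0.00
Allergy tablets $11.97: over-the-counter medicine → 0% → $0.00
Total tax = $2.58 + $2.67 = $5.25

$5.25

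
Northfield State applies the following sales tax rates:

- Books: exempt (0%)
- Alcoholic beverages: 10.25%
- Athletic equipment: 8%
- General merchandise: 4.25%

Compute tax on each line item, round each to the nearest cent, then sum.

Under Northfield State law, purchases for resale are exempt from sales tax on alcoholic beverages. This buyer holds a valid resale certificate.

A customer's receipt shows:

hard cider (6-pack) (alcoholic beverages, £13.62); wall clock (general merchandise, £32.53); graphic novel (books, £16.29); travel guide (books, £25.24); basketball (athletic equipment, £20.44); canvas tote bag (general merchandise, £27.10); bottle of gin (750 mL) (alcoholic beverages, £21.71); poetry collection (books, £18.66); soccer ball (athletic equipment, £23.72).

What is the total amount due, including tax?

Hard cider (6-pack) £13.62: alcoholic beverages, buyer-exempt → 0% → £0.00
Wall clock £32.53: general merchandise → 4.25% → £1.38
Graphic novel £16.29: books → 0% → £0.00
Travel guide £25.24: books → 0% → £0.00
Basketball £20.44: athletic equipment → 8% → £1.64
Canvas tote bag £27.10: general merchandise → 4.25% → £1.15
Bottle of gin (750 mL) £21.71: alcoholic beverages, buyer-exempt → 0% → £0.00
Poetry collection £18.66: books → 0% → £0.00
Soccer ball £23.72: athletic equipment → 8% → £1.90
Subtotal = £199.31; tax = £6.07; total due = £205.38

£205.38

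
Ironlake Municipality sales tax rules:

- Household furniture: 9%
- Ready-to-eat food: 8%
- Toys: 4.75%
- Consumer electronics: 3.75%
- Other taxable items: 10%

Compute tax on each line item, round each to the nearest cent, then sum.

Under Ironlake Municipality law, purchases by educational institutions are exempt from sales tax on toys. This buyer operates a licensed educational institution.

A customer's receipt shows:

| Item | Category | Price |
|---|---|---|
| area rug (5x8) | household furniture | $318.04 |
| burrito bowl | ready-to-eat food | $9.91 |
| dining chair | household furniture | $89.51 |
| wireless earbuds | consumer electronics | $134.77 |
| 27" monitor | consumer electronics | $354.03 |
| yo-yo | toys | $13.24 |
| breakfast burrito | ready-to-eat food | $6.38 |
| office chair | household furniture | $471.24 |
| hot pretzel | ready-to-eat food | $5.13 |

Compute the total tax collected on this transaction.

Area rug (5x8) $318.04: household furniture → 9% → $28.62
Burrito bowl $9.91: ready-to-eat food → 8% → $0.79
Dining chair $89.51: household furniture → 9% → $8.06
Wireless earbuds $134.77: consumer electronics → 3.75% → $5.05
27" monitor $354.03: consumer electronics → 3.75% → $13.28
Yo-yo $13.24: toys, buyer-exempt → 0% → $0.00
Breakfast burrito $6.38: ready-to-eat food → 8% → $0.51
Office chair $471.24: household furniture → 9% → $42.41
Hot pretzel $5.13: ready-to-eat food → 8% → $0.41
Total tax = $28.62 + $0.79 + $8.06 + $5.05 + $13.28 + $0.51 + $42.41 + $0.41 = $99.13

$99.13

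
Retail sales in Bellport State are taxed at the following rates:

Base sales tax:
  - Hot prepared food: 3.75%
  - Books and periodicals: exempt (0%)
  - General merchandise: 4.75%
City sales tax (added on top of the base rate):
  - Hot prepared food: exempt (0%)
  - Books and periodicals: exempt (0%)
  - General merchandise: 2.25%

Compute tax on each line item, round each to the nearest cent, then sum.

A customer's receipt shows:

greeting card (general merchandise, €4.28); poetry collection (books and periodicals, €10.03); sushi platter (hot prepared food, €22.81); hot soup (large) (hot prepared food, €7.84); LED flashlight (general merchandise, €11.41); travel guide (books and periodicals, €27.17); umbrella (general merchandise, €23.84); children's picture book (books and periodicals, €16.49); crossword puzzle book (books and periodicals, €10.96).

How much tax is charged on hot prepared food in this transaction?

€1.15

Sushi platter €22.81: hot prepared food → 3.75% + 0% city = 3.75% → €0.86
Hot soup (large) €7.84: hot prepared food → 3.75% + 0% city = 3.75% → €0.29
Tax on hot prepared food = €0.86 + €0.29 = €1.15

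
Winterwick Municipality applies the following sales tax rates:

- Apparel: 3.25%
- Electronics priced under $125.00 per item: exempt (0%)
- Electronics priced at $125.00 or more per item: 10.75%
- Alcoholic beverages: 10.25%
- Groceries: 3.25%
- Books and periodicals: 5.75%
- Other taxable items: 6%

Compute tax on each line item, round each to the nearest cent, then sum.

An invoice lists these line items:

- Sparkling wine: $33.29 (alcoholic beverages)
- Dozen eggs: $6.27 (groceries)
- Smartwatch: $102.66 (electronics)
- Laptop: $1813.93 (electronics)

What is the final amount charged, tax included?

$2154.76

Sparkling wine $33.29: alcoholic beverages → 10.25% → $3.41
Dozen eggs $6.27: groceries → 3.25% → $0.20
Smartwatch $102.66: electronics, under $125.00 → 0% → $0.00
Laptop $1813.93: electronics, $125.00 or more → 10.75% → $195.00
Subtotal = $1956.15; tax = $198.61; total due = $2154.76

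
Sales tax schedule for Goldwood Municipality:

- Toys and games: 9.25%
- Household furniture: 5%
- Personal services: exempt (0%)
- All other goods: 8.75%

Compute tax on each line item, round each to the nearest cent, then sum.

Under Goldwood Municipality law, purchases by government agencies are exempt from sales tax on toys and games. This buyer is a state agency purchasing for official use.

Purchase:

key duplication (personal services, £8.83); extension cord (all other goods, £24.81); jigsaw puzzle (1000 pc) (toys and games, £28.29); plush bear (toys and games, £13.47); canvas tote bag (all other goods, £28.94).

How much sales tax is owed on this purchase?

Key duplication £8.83: personal services → 0% → £0.00
Extension cord £24.81: all other goods → 8.75% → £2.17
Jigsaw puzzle (1000 pc) £28.29: toys and games, buyer-exempt → 0% → £0.00
Plush bear £13.47: toys and games, buyer-exempt → 0% → £0.00
Canvas tote bag £28.94: all other goods → 8.75% → £2.53
Total tax = £2.17 + £2.53 = £4.70

£4.70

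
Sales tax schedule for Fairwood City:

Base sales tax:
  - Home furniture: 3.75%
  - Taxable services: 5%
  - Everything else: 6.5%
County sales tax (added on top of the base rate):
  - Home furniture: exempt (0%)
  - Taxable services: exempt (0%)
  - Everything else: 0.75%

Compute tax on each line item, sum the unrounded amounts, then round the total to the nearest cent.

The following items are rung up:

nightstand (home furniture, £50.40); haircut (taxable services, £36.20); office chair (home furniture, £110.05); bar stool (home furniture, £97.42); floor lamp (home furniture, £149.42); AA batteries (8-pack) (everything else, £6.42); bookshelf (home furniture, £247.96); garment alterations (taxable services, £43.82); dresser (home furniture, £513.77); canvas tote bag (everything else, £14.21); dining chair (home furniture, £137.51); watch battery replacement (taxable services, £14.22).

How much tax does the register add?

£55.20

Nightstand £50.40: home furniture → 3.75% + 0% county = 3.75% → £1.89
Haircut £36.20: taxable services → 5% + 0% county = 5% → £1.81
Office chair £110.05: home furniture → 3.75% + 0% county = 3.75% → £4.126875
Bar stool £97.42: home furniture → 3.75% + 0% county = 3.75% → £3.65325
Floor lamp £149.42: home furniture → 3.75% + 0% county = 3.75% → £5.60325
AA batteries (8-pack) £6.42: everything else → 6.5% + 0.75% county = 7.25% → £0.46545
Bookshelf £247.96: home furniture → 3.75% + 0% county = 3.75% → £9.2985
Garment alterations £43.82: taxable services → 5% + 0% county = 5% → £2.191
Dresser £513.77: home furniture → 3.75% + 0% county = 3.75% → £19.266375
Canvas tote bag £14.21: everything else → 6.5% + 0.75% county = 7.25% → £1.030225
Dining chair £137.51: home furniture → 3.75% + 0% county = 3.75% → £5.156625
Watch battery replacement £14.22: taxable services → 5% + 0% county = 5% → £0.711
Unrounded tax sum = £55.20255 → £55.20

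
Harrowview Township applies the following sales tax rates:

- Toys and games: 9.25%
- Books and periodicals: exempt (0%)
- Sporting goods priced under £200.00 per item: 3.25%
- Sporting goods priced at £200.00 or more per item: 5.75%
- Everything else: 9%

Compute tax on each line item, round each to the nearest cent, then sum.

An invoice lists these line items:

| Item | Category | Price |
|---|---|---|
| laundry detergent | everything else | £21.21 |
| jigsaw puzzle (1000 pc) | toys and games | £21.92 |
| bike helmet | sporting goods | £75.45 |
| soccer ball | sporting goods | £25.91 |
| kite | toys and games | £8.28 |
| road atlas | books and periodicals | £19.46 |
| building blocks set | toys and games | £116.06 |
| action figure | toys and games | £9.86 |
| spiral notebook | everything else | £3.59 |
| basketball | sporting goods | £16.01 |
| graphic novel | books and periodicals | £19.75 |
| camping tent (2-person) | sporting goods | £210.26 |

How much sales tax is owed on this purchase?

Laundry detergent £21.21: everything else → 9% → £1.91
Jigsaw puzzle (1000 pc) £21.92: toys and games → 9.25% → £2.03
Bike helmet £75.45: sporting goods, under £200.00 → 3.25% → £2.45
Soccer ball £25.91: sporting goods, under £200.00 → 3.25% → £0.84
Kite £8.28: toys and games → 9.25% → £0.77
Road atlas £19.46: books and periodicals → 0% → £0.00
Building blocks set £116.06: toys and games → 9.25% → £10.74
Action figure £9.86: toys and games → 9.25% → £0.91
Spiral notebook £3.59: everything else → 9% → £0.32
Basketball £16.01: sporting goods, under £200.00 → 3.25% → £0.52
Graphic novel £19.75: books and periodicals → 0% → £0.00
Camping tent (2-person) £210.26: sporting goods, £200.00 or more → 5.75% → £12.09
Total tax = £1.91 + £2.03 + £2.45 + £0.84 + £0.77 + £10.74 + £0.91 + £0.32 + £0.52 + £12.09 = £32.58

£32.58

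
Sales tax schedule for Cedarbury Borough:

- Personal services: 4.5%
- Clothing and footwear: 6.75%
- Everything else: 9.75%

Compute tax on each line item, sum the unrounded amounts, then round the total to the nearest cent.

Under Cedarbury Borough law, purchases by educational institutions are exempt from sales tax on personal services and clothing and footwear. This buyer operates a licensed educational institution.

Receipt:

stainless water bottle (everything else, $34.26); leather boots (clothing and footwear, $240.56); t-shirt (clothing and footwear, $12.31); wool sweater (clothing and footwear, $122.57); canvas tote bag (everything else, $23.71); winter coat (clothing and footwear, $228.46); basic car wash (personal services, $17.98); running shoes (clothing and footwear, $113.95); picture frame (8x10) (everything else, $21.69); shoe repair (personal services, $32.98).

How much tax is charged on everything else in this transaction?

Stainless water bottle $34.26: everything else → 9.75% → $3.34035
Canvas tote bag $23.71: everything else → 9.75% → $2.311725
Picture frame (8x10) $21.69: everything else → 9.75% → $2.114775
Tax on everything else: unrounded sum = $7.76685 → $7.77

$7.77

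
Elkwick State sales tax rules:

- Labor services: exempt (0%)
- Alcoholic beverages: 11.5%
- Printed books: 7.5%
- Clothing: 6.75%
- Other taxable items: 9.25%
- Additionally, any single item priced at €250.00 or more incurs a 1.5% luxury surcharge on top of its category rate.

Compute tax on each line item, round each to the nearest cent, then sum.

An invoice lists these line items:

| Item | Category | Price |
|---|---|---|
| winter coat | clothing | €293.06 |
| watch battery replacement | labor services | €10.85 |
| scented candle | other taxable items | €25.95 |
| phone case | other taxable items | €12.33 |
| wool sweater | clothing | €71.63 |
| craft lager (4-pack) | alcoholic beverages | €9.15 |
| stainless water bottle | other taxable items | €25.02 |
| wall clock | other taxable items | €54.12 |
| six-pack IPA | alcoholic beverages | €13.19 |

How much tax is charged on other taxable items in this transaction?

Scented candle €25.95: other taxable items → 9.25% → €2.40
Phone case €12.33: other taxable items → 9.25% → €1.14
Stainless water bottle €25.02: other taxable items → 9.25% → €2.31
Wall clock €54.12: other taxable items → 9.25% → €5.01
Tax on other taxable items = €2.40 + €1.14 + €2.31 + €5.01 = €10.86

€10.86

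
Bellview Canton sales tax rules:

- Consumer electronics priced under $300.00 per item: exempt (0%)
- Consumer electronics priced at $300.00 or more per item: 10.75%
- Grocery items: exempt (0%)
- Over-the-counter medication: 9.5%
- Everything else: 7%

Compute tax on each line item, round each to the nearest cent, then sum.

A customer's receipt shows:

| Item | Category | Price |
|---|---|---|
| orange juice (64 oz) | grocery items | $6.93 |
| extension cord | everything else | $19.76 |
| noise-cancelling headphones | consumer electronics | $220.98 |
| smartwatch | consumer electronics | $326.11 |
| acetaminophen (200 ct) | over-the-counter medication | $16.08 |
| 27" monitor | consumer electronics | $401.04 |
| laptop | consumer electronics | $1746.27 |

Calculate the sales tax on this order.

Orange juice (64 oz) $6.93: grocery items → 0% → $0.00
Extension cord $19.76: everything else → 7% → $1.38
Noise-cancelling headphones $220.98: consumer electronics, under $300.00 → 0% → $0.00
Smartwatch $326.11: consumer electronics, $300.00 or more → 10.75% → $35.06
Acetaminophen (200 ct) $16.08: over-the-counter medication → 9.5% → $1.53
27" monitor $401.04: consumer electronics, $300.00 or more → 10.75% → $43.11
Laptop $1746.27: consumer electronics, $300.00 or more → 10.75% → $187.72
Total tax = $1.38 + $35.06 + $1.53 + $43.11 + $187.72 = $268.80

$268.80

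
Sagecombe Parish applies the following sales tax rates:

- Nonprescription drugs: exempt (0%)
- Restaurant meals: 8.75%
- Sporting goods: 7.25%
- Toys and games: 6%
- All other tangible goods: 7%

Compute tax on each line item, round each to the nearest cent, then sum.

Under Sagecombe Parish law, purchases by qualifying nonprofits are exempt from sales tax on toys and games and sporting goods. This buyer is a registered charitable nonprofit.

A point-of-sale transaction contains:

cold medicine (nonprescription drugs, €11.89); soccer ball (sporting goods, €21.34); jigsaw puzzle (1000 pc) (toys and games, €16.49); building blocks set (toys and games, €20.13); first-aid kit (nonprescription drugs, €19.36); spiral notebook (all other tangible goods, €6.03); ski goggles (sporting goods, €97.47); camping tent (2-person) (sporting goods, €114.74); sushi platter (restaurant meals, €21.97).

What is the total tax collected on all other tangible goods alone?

€0.42

Spiral notebook €6.03: all other tangible goods → 7% → €0.42
Tax on all other tangible goods = €0.42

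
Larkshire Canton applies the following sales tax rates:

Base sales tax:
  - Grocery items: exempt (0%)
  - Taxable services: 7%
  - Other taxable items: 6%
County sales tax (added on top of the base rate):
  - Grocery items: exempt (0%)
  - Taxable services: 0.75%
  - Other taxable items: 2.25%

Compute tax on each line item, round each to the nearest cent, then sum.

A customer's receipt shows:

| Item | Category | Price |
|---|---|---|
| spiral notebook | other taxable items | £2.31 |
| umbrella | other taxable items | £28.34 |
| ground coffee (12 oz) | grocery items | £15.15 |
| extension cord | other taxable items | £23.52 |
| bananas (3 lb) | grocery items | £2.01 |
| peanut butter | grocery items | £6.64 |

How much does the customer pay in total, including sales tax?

£82.44

Spiral notebook £2.31: other taxable items → 6% + 2.25% county = 8.25% → £0.19
Umbrella £28.34: other taxable items → 6% + 2.25% county = 8.25% → £2.34
Ground coffee (12 oz) £15.15: grocery items → 0% + 0% county = 0% → £0.00
Extension cord £23.52: other taxable items → 6% + 2.25% county = 8.25% → £1.94
Bananas (3 lb) £2.01: grocery items → 0% + 0% county = 0% → £0.00
Peanut butter £6.64: grocery items → 0% + 0% county = 0% → £0.00
Subtotal = £77.97; tax = £4.47; total due = £82.44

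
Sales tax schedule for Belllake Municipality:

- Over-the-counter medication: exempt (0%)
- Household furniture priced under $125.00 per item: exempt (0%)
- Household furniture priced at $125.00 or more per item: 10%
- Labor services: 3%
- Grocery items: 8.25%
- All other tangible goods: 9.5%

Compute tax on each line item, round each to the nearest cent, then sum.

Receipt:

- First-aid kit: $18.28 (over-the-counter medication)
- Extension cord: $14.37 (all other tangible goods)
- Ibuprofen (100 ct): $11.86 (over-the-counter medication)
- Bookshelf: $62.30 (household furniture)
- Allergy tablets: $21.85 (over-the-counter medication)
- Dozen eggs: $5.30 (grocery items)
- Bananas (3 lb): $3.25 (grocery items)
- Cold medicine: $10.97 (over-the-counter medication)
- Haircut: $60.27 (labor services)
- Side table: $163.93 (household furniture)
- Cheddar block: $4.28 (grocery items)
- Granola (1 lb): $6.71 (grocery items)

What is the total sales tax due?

First-aid kit $18.28: over-the-counter medication → 0% → $0.00
Extension cord $14.37: all other tangible goods → 9.5% → $1.37
Ibuprofen (100 ct) $11.86: over-the-counter medication → 0% → $0.00
Bookshelf $62.30: household furniture, under $125.00 → 0% → $0.00
Allergy tablets $21.85: over-the-counter medication → 0% → $0.00
Dozen eggs $5.30: grocery items → 8.25% → $0.44
Bananas (3 lb) $3.25: grocery items → 8.25% → $0.27
Cold medicine $10.97: over-the-counter medication → 0% → $0.00
Haircut $60.27: labor services → 3% → $1.81
Side table $163.93: household furniture, $125.00 or more → 10% → $16.39
Cheddar block $4.28: grocery items → 8.25% → $0.35
Granola (1 lb) $6.71: grocery items → 8.25% → $0.55
Total tax = $1.37 + $0.44 + $0.27 + $1.81 + $16.39 + $0.35 + $0.55 = $21.18

$21.18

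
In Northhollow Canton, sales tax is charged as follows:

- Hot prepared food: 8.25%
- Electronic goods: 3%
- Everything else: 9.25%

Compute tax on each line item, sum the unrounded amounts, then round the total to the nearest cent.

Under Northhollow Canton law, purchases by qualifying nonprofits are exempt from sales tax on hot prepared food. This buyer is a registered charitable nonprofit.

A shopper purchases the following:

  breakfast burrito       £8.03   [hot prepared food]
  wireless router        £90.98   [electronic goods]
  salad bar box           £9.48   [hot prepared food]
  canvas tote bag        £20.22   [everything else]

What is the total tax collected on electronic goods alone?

Wireless router £90.98: electronic goods → 3% → £2.7294
Tax on electronic goods: unrounded sum = £2.7294 → £2.73

£2.73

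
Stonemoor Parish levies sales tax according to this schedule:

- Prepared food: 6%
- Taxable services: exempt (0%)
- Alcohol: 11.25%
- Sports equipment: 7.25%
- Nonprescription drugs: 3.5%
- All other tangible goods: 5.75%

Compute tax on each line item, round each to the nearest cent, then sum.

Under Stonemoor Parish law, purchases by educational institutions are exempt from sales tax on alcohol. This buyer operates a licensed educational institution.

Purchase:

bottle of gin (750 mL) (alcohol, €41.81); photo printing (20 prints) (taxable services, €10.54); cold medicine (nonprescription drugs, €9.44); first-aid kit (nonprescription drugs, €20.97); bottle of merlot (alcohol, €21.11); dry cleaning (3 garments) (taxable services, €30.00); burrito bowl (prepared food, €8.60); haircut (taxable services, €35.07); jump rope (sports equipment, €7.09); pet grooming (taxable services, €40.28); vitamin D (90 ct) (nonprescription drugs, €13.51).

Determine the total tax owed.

€2.56

Bottle of gin (750 mL) €41.81: alcohol, buyer-exempt → 0% → €0.00
Photo printing (20 prints) €10.54: taxable services → 0% → €0.00
Cold medicine €9.44: nonprescription drugs → 3.5% → €0.33
First-aid kit €20.97: nonprescription drugs → 3.5% → €0.73
Bottle of merlot €21.11: alcohol, buyer-exempt → 0% → €0.00
Dry cleaning (3 garments) €30.00: taxable services → 0% → €0.00
Burrito bowl €8.60: prepared food → 6% → €0.52
Haircut €35.07: taxable services → 0% → €0.00
Jump rope €7.09: sports equipment → 7.25% → €0.51
Pet grooming €40.28: taxable services → 0% → €0.00
Vitamin D (90 ct) €13.51: nonprescription drugs → 3.5% → €0.47
Total tax = €0.33 + €0.73 + €0.52 + €0.51 + €0.47 = €2.56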